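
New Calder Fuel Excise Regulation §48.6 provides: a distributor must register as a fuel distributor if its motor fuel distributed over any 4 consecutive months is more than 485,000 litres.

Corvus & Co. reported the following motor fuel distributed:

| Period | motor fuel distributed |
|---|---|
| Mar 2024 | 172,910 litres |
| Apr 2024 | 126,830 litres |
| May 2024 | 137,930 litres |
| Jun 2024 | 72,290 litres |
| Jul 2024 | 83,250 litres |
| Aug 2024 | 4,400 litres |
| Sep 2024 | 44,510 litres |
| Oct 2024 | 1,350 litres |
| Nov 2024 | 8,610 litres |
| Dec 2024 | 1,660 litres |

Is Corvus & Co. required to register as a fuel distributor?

Yes

Mar 2024–Jun 2024: 172,910 litres + 126,830 litres + 137,930 litres + 72,290 litres = 509,960 litres (over)
Apr 2024–Jul 2024: 126,830 litres + 137,930 litres + 72,290 litres + 83,250 litres = 420,300 litres (under)
May 2024–Aug 2024: 137,930 litres + 72,290 litres + 83,250 litres + 4,400 litres = 297,870 litres (under)
Jun 2024–Sep 2024: 72,290 litres + 83,250 litres + 4,400 litres + 44,510 litres = 204,450 litres (under)
Jul 2024–Oct 2024: 83,250 litres + 4,400 litres + 44,510 litres + 1,350 litres = 133,510 litres (under)
Aug 2024–Nov 2024: 4,400 litres + 44,510 litres + 1,350 litres + 8,610 litres = 58,870 litres (under)
Sep 2024–Dec 2024: 44,510 litres + 1,350 litres + 8,610 litres + 1,660 litres = 56,130 litres (under)
At least one window exceeds 485,000 litres.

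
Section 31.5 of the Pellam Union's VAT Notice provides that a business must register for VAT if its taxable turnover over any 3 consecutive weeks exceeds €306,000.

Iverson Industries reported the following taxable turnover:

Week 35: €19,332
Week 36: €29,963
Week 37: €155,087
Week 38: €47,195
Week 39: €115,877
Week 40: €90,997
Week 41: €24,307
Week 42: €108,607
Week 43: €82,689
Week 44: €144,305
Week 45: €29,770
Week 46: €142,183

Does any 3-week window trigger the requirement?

Week 35–Week 37: €19,332 + €29,963 + €155,087 = €204,382 (under)
Week 36–Week 38: €29,963 + €155,087 + €47,195 = €232,245 (under)
Week 37–Week 39: €155,087 + €47,195 + €115,877 = €318,159 (over)
Week 38–Week 40: €47,195 + €115,877 + €90,997 = €254,069 (under)
Week 39–Week 41: €115,877 + €90,997 + €24,307 = €231,181 (under)
Week 40–Week 42: €90,997 + €24,307 + €108,607 = €223,911 (under)
Week 41–Week 43: €24,307 + €108,607 + €82,689 = €215,603 (under)
Week 42–Week 44: €108,607 + €82,689 + €144,305 = €335,601 (over)
Week 43–Week 45: €82,689 + €144,305 + €29,770 = €256,764 (under)
Week 44–Week 46: €144,305 + €29,770 + €142,183 = €316,258 (over)
At least one window exceeds €306,000.

Yes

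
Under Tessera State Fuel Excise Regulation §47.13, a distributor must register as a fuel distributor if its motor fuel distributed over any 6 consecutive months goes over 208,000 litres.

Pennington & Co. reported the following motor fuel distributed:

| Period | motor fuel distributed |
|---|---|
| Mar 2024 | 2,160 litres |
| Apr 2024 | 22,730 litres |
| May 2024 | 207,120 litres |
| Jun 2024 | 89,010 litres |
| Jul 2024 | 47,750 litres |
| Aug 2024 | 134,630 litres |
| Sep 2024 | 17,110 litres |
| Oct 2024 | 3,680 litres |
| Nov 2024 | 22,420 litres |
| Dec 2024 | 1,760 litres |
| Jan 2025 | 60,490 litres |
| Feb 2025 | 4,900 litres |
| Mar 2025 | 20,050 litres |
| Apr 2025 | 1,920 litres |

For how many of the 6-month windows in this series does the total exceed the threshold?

6

Mar 2024–Aug 2024: 2,160 litres + 22,730 litres + 207,120 litres + 89,010 litres + 47,750 litres + 134,630 litres = 503,400 litres (over)
Apr 2024–Sep 2024: 22,730 litres + 207,120 litres + 89,010 litres + 47,750 litres + 134,630 litres + 17,110 litres = 518,350 litres (over)
May 2024–Oct 2024: 207,120 litres + 89,010 litres + 47,750 litres + 134,630 litres + 17,110 litres + 3,680 litres = 499,300 litres (over)
Jun 2024–Nov 2024: 89,010 litres + 47,750 litres + 134,630 litres + 17,110 litres + 3,680 litres + 22,420 litres = 314,600 litres (over)
Jul 2024–Dec 2024: 47,750 litres + 134,630 litres + 17,110 litres + 3,680 litres + 22,420 litres + 1,760 litres = 227,350 litres (over)
Aug 2024–Jan 2025: 134,630 litres + 17,110 litres + 3,680 litres + 22,420 litres + 1,760 litres + 60,490 litres = 240,090 litres (over)
Sep 2024–Feb 2025: 17,110 litres + 3,680 litres + 22,420 litres + 1,760 litres + 60,490 litres + 4,900 litres = 110,360 litres (under)
Oct 2024–Mar 2025: 3,680 litres + 22,420 litres + 1,760 litres + 60,490 litres + 4,900 litres + 20,050 litres = 113,300 litres (under)
Nov 2024–Apr 2025: 22,420 litres + 1,760 litres + 60,490 litres + 4,900 litres + 20,050 litres + 1,920 litres = 111,540 litres (under)
6 windows exceed the threshold.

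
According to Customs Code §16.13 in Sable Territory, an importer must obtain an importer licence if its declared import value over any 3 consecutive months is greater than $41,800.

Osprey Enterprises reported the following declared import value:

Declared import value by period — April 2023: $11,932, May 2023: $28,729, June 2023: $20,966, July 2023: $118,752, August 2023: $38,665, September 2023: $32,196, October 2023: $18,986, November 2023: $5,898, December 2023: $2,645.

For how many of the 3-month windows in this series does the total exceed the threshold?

April 2023–June 2023: $11,932 + $28,729 + $20,966 = $61,627 (over)
May 2023–July 2023: $28,729 + $20,966 + $118,752 = $168,447 (over)
June 2023–August 2023: $20,966 + $118,752 + $38,665 = $178,383 (over)
July 2023–September 2023: $118,752 + $38,665 + $32,196 = $189,613 (over)
August 2023–October 2023: $38,665 + $32,196 + $18,986 = $89,847 (over)
September 2023–November 2023: $32,196 + $18,986 + $5,898 = $57,080 (over)
October 2023–December 2023: $18,986 + $5,898 + $2,645 = $27,529 (under)
6 windows exceed the threshold.

6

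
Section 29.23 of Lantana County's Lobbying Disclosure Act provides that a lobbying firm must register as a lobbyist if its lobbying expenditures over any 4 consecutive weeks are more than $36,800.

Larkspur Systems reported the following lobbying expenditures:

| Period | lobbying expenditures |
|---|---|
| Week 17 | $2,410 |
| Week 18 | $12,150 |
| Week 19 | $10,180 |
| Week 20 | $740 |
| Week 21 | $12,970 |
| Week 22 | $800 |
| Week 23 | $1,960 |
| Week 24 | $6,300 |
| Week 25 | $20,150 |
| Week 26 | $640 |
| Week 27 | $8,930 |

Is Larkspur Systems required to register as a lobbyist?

Week 17–Week 20: $2,410 + $12,150 + $10,180 + $740 = $25,480 (under)
Week 18–Week 21: $12,150 + $10,180 + $740 + $12,970 = $36,040 (under)
Week 19–Week 22: $10,180 + $740 + $12,970 + $800 = $24,690 (under)
Week 20–Week 23: $740 + $12,970 + $800 + $1,960 = $16,470 (under)
Week 21–Week 24: $12,970 + $800 + $1,960 + $6,300 = $22,030 (under)
Week 22–Week 25: $800 + $1,960 + $6,300 + $20,150 = $29,210 (under)
Week 23–Week 26: $1,960 + $6,300 + $20,150 + $640 = $29,050 (under)
Week 24–Week 27: $6,300 + $20,150 + $640 + $8,930 = $36,020 (under)
No window exceeds $36,800.

No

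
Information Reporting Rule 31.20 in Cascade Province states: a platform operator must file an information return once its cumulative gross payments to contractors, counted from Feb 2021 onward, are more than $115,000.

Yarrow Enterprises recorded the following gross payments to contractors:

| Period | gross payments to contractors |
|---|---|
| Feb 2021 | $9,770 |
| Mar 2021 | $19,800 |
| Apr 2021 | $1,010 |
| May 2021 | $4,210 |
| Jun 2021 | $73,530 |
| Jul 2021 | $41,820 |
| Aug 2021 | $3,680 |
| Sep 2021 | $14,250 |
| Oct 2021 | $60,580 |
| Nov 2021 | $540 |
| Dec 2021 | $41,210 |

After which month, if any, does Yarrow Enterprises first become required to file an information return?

Through Feb 2021: $9,770
Through Mar 2021: $29,570
Through Apr 2021: $30,580
Through May 2021: $34,790
Through Jun 2021: $108,320
Through Jul 2021: $150,140 ← exceeds threshold

Jul 2021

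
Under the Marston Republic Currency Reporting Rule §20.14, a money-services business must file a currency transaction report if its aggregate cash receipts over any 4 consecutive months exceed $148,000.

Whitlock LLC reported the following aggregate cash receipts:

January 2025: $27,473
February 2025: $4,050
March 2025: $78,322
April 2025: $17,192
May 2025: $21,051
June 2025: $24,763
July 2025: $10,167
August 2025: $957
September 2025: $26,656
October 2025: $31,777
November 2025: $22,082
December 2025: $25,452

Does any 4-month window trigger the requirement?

No

January 2025–April 2025: $27,473 + $4,050 + $78,322 + $17,192 = $127,037 (under)
February 2025–May 2025: $4,050 + $78,322 + $17,192 + $21,051 = $120,615 (under)
March 2025–June 2025: $78,322 + $17,192 + $21,051 + $24,763 = $141,328 (under)
April 2025–July 2025: $17,192 + $21,051 + $24,763 + $10,167 = $73,173 (under)
May 2025–August 2025: $21,051 + $24,763 + $10,167 + $957 = $56,938 (under)
June 2025–September 2025: $24,763 + $10,167 + $957 + $26,656 = $62,543 (under)
July 2025–October 2025: $10,167 + $957 + $26,656 + $31,777 = $69,557 (under)
August 2025–November 2025: $957 + $26,656 + $31,777 + $22,082 = $81,472 (under)
September 2025–December 2025: $26,656 + $31,777 + $22,082 + $25,452 = $105,967 (under)
No window exceeds $148,000.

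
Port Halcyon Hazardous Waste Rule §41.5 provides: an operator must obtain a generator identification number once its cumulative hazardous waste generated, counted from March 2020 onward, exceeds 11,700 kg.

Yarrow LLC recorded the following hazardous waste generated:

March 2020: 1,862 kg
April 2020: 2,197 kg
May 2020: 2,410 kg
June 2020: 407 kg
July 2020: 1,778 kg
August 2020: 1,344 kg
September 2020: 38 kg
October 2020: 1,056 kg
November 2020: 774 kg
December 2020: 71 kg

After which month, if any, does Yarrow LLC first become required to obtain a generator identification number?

Through March 2020: 1,862 kg
Through April 2020: 4,059 kg
Through May 2020: 6,469 kg
Through June 2020: 6,876 kg
Through July 2020: 8,654 kg
Through August 2020: 9,998 kg
Through September 2020: 10,036 kg
Through October 2020: 11,092 kg
Through November 2020: 11,866 kg ← exceeds threshold

November 2020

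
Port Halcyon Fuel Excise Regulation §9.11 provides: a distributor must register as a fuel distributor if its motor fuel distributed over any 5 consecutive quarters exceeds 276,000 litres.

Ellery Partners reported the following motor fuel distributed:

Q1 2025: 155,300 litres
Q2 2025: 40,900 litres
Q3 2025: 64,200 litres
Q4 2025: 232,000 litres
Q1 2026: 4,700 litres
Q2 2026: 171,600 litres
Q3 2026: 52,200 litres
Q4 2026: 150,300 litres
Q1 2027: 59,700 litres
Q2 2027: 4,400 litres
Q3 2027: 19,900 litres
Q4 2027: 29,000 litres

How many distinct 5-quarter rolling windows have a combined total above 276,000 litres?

Q1 2025–Q1 2026: 155,300 litres + 40,900 litres + 64,200 litres + 232,000 litres + 4,700 litres = 497,100 litres (over)
Q2 2025–Q2 2026: 40,900 litres + 64,200 litres + 232,000 litres + 4,700 litres + 171,600 litres = 513,400 litres (over)
Q3 2025–Q3 2026: 64,200 litres + 232,000 litres + 4,700 litres + 171,600 litres + 52,200 litres = 524,700 litres (over)
Q4 2025–Q4 2026: 232,000 litres + 4,700 litres + 171,600 litres + 52,200 litres + 150,300 litres = 610,800 litres (over)
Q1 2026–Q1 2027: 4,700 litres + 171,600 litres + 52,200 litres + 150,300 litres + 59,700 litres = 438,500 litres (over)
Q2 2026–Q2 2027: 171,600 litres + 52,200 litres + 150,300 litres + 59,700 litres + 4,400 litres = 438,200 litres (over)
Q3 2026–Q3 2027: 52,200 litres + 150,300 litres + 59,700 litres + 4,400 litres + 19,900 litres = 286,500 litres (over)
Q4 2026–Q4 2027: 150,300 litres + 59,700 litres + 4,400 litres + 19,900 litres + 29,000 litres = 263,300 litres (under)
7 windows exceed the threshold.

7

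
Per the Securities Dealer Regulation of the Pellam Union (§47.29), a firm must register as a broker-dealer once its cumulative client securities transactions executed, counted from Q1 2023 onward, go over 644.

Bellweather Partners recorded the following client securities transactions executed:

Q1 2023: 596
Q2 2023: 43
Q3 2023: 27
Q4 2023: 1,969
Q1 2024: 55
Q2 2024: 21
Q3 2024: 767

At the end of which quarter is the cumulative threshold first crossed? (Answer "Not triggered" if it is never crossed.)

Through Q1 2023: 596
Through Q2 2023: 639
Through Q3 2023: 666 ← exceeds threshold

Q3 2023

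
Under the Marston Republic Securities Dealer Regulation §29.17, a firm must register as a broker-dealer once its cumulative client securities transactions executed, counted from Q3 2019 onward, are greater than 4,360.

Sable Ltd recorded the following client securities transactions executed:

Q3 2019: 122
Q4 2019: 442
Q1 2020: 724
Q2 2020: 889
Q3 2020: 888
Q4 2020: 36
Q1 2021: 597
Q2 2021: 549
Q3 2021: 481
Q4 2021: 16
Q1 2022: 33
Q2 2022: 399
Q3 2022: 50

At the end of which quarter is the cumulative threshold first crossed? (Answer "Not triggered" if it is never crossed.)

Through Q3 2019: 122
Through Q4 2019: 564
Through Q1 2020: 1,288
Through Q2 2020: 2,177
Through Q3 2020: 3,065
Through Q4 2020: 3,101
Through Q1 2021: 3,698
Through Q2 2021: 4,247
Through Q3 2021: 4,728 ← exceeds threshold

Q3 2021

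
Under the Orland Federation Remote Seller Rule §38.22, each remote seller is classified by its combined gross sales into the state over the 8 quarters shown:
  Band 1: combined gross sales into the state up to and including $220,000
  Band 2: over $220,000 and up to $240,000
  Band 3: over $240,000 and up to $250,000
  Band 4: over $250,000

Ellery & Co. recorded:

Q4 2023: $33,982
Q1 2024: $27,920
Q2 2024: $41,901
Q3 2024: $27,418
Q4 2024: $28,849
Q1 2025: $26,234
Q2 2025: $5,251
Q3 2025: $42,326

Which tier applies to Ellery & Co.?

Combined gross sales into the state: $33,982 + $27,920 + $41,901 + $27,418 + $28,849 + $26,234 + $5,251 + $42,326 = $233,881.
$220,000 < $233,881 ≤ $240,000, so Band 2 applies.

Band 2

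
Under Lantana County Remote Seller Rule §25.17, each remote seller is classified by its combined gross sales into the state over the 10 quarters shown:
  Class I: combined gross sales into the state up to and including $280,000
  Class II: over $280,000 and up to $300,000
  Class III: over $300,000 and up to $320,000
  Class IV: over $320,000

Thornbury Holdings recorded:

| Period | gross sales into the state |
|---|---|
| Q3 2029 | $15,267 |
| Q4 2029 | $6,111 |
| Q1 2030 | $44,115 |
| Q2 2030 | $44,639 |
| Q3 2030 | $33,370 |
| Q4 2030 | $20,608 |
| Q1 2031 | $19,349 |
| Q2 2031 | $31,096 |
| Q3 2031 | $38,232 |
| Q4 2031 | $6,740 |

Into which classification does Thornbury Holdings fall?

Class I

Combined gross sales into the state: $15,267 + $6,111 + $44,115 + $44,639 + $33,370 + $20,608 + $19,349 + $31,096 + $38,232 + $6,740 = $259,527.
$259,527 ≤ $280,000, so Class I applies.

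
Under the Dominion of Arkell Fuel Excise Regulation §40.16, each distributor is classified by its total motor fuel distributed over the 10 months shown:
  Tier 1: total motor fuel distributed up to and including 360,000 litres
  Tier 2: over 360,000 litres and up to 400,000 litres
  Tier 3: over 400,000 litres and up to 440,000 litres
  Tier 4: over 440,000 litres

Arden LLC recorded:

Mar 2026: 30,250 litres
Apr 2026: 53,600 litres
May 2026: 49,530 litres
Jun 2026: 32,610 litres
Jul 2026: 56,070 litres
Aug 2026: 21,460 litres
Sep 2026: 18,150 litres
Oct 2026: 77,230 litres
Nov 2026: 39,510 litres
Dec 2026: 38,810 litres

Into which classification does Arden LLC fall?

Tier 3

Total motor fuel distributed: 30,250 litres + 53,600 litres + 49,530 litres + 32,610 litres + 56,070 litres + 21,460 litres + 18,150 litres + 77,230 litres + 39,510 litres + 38,810 litres = 417,220 litres.
400,000 litres < 417,220 litres ≤ 440,000 litres, so Tier 3 applies.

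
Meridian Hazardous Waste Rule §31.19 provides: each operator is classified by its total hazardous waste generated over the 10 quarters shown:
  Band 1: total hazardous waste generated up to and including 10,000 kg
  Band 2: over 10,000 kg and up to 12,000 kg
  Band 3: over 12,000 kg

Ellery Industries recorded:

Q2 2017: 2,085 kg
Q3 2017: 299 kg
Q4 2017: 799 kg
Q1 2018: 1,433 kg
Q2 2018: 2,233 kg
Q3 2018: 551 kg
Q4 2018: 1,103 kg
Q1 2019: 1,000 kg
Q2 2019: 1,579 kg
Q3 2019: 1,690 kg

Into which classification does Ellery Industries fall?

Total hazardous waste generated: 2,085 kg + 299 kg + 799 kg + 1,433 kg + 2,233 kg + 551 kg + 1,103 kg + 1,000 kg + 1,579 kg + 1,690 kg = 12,772 kg.
12,772 kg > 12,000 kg, so Band 3 applies.

Band 3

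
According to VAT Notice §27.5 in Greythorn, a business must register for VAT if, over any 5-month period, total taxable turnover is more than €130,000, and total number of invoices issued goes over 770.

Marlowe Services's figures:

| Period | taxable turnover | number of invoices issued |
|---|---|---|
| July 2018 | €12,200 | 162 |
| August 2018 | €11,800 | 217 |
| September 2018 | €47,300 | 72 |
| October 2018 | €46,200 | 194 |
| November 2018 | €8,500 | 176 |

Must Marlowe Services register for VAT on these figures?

Total taxable turnover: €12,200 + €11,800 + €47,300 + €46,200 + €8,500 = €126,000 (≤ €130,000).
Total number of invoices issued: 162 + 217 + 72 + 194 + 176 = 821 (> 770).
The test is 'and': the rule requires both, and at least one is not exceeded.

No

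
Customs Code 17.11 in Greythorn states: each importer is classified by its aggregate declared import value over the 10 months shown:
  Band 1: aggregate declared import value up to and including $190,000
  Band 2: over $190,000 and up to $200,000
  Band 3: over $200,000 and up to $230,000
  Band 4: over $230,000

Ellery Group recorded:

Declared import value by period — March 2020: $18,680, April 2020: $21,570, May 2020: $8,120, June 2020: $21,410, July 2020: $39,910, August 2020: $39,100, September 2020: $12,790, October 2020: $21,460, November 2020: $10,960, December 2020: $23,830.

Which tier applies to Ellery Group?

Band 3

Aggregate declared import value: $18,680 + $21,570 + $8,120 + $21,410 + $39,910 + $39,100 + $12,790 + $21,460 + $10,960 + $23,830 = $217,830.
$200,000 < $217,830 ≤ $230,000, so Band 3 applies.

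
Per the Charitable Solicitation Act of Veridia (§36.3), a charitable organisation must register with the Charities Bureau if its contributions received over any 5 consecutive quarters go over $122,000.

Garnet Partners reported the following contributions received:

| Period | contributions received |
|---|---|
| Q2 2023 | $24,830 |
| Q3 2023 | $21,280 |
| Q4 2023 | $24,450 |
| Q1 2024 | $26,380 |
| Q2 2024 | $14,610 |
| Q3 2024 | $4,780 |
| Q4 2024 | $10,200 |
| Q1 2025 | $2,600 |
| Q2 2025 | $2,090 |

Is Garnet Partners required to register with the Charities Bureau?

No

Q2 2023–Q2 2024: $24,830 + $21,280 + $24,450 + $26,380 + $14,610 = $111,550 (under)
Q3 2023–Q3 2024: $21,280 + $24,450 + $26,380 + $14,610 + $4,780 = $91,500 (under)
Q4 2023–Q4 2024: $24,450 + $26,380 + $14,610 + $4,780 + $10,200 = $80,420 (under)
Q1 2024–Q1 2025: $26,380 + $14,610 + $4,780 + $10,200 + $2,600 = $58,570 (under)
Q2 2024–Q2 2025: $14,610 + $4,780 + $10,200 + $2,600 + $2,090 = $34,280 (under)
No window exceeds $122,000.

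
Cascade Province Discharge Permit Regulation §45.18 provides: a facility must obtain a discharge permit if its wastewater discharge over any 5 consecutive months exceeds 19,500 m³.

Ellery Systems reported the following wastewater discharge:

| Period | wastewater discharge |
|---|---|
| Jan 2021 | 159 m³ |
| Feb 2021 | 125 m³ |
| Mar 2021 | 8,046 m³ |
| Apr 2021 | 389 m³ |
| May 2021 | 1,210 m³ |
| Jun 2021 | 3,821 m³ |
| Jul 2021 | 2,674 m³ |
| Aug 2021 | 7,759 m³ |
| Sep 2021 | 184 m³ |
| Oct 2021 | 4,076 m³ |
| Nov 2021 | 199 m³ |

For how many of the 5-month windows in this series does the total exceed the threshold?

Jan 2021–May 2021: 159 m³ + 125 m³ + 8,046 m³ + 389 m³ + 1,210 m³ = 9,929 m³ (under)
Feb 2021–Jun 2021: 125 m³ + 8,046 m³ + 389 m³ + 1,210 m³ + 3,821 m³ = 13,591 m³ (under)
Mar 2021–Jul 2021: 8,046 m³ + 389 m³ + 1,210 m³ + 3,821 m³ + 2,674 m³ = 16,140 m³ (under)
Apr 2021–Aug 2021: 389 m³ + 1,210 m³ + 3,821 m³ + 2,674 m³ + 7,759 m³ = 15,853 m³ (under)
May 2021–Sep 2021: 1,210 m³ + 3,821 m³ + 2,674 m³ + 7,759 m³ + 184 m³ = 15,648 m³ (under)
Jun 2021–Oct 2021: 3,821 m³ + 2,674 m³ + 7,759 m³ + 184 m³ + 4,076 m³ = 18,514 m³ (under)
Jul 2021–Nov 2021: 2,674 m³ + 7,759 m³ + 184 m³ + 4,076 m³ + 199 m³ = 14,892 m³ (under)
0 windows exceed the threshold.

0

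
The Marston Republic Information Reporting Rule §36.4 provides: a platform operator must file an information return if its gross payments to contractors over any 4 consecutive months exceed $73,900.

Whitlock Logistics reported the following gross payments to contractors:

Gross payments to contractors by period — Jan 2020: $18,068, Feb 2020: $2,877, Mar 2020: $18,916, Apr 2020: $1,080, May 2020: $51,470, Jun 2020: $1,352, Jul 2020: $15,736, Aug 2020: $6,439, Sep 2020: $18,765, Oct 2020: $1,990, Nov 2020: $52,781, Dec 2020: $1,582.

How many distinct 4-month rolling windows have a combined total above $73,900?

Jan 2020–Apr 2020: $18,068 + $2,877 + $18,916 + $1,080 = $40,941 (under)
Feb 2020–May 2020: $2,877 + $18,916 + $1,080 + $51,470 = $74,343 (over)
Mar 2020–Jun 2020: $18,916 + $1,080 + $51,470 + $1,352 = $72,818 (under)
Apr 2020–Jul 2020: $1,080 + $51,470 + $1,352 + $15,736 = $69,638 (under)
May 2020–Aug 2020: $51,470 + $1,352 + $15,736 + $6,439 = $74,997 (over)
Jun 2020–Sep 2020: $1,352 + $15,736 + $6,439 + $18,765 = $42,292 (under)
Jul 2020–Oct 2020: $15,736 + $6,439 + $18,765 + $1,990 = $42,930 (under)
Aug 2020–Nov 2020: $6,439 + $18,765 + $1,990 + $52,781 = $79,975 (over)
Sep 2020–Dec 2020: $18,765 + $1,990 + $52,781 + $1,582 = $75,118 (over)
4 windows exceed the threshold.

4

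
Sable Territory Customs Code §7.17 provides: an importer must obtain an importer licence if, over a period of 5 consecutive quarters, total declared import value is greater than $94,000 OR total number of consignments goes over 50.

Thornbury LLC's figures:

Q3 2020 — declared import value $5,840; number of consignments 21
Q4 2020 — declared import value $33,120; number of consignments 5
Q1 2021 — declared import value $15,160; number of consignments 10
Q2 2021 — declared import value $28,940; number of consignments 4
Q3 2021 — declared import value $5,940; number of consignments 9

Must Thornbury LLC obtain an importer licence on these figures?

Total declared import value: $5,840 + $33,120 + $15,160 + $28,940 + $5,940 = $89,000 (≤ $94,000).
Total number of consignments: 21 + 5 + 10 + 4 + 9 = 49 (≤ 50).
The test is 'or': neither threshold is exceeded.

No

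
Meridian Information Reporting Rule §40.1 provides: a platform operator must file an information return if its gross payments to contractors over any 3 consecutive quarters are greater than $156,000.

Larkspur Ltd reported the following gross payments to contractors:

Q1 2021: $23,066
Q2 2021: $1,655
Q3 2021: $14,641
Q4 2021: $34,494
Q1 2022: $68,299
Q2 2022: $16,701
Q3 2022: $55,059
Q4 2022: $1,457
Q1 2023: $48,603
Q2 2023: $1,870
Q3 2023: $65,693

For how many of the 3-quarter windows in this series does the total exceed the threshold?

Q1 2021–Q3 2021: $23,066 + $1,655 + $14,641 = $39,362 (under)
Q2 2021–Q4 2021: $1,655 + $14,641 + $34,494 = $50,790 (under)
Q3 2021–Q1 2022: $14,641 + $34,494 + $68,299 = $117,434 (under)
Q4 2021–Q2 2022: $34,494 + $68,299 + $16,701 = $119,494 (under)
Q1 2022–Q3 2022: $68,299 + $16,701 + $55,059 = $140,059 (under)
Q2 2022–Q4 2022: $16,701 + $55,059 + $1,457 = $73,217 (under)
Q3 2022–Q1 2023: $55,059 + $1,457 + $48,603 = $105,119 (under)
Q4 2022–Q2 2023: $1,457 + $48,603 + $1,870 = $51,930 (under)
Q1 2023–Q3 2023: $48,603 + $1,870 + $65,693 = $116,166 (under)
0 windows exceed the threshold.

0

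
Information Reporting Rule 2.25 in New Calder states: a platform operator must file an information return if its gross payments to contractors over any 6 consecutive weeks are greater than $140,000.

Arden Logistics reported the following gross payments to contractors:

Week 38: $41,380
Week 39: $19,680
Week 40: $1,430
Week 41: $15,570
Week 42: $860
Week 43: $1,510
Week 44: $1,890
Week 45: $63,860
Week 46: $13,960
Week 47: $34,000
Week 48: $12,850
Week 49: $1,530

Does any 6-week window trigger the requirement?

Week 38–Week 43: $41,380 + $19,680 + $1,430 + $15,570 + $860 + $1,510 = $80,430 (under)
Week 39–Week 44: $19,680 + $1,430 + $15,570 + $860 + $1,510 + $1,890 = $40,940 (under)
Week 40–Week 45: $1,430 + $15,570 + $860 + $1,510 + $1,890 + $63,860 = $85,120 (under)
Week 41–Week 46: $15,570 + $860 + $1,510 + $1,890 + $63,860 + $13,960 = $97,650 (under)
Week 42–Week 47: $860 + $1,510 + $1,890 + $63,860 + $13,960 + $34,000 = $116,080 (under)
Week 43–Week 48: $1,510 + $1,890 + $63,860 + $13,960 + $34,000 + $12,850 = $128,070 (under)
Week 44–Week 49: $1,890 + $63,860 + $13,960 + $34,000 + $12,850 + $1,530 = $128,090 (under)
No window exceeds $140,000.

No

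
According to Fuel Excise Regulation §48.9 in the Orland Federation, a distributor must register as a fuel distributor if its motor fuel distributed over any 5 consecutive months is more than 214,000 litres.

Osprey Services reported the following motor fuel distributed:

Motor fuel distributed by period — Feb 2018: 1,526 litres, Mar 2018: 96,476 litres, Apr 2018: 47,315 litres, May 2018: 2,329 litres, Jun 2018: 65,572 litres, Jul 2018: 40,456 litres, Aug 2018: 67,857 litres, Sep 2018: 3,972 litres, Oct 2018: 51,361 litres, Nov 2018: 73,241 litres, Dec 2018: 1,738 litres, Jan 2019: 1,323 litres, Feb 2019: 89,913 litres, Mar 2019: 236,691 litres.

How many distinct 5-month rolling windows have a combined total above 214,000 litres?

6

Feb 2018–Jun 2018: 1,526 litres + 96,476 litres + 47,315 litres + 2,329 litres + 65,572 litres = 213,218 litres (under)
Mar 2018–Jul 2018: 96,476 litres + 47,315 litres + 2,329 litres + 65,572 litres + 40,456 litres = 252,148 litres (over)
Apr 2018–Aug 2018: 47,315 litres + 2,329 litres + 65,572 litres + 40,456 litres + 67,857 litres = 223,529 litres (over)
May 2018–Sep 2018: 2,329 litres + 65,572 litres + 40,456 litres + 67,857 litres + 3,972 litres = 180,186 litres (under)
Jun 2018–Oct 2018: 65,572 litres + 40,456 litres + 67,857 litres + 3,972 litres + 51,361 litres = 229,218 litres (over)
Jul 2018–Nov 2018: 40,456 litres + 67,857 litres + 3,972 litres + 51,361 litres + 73,241 litres = 236,887 litres (over)
Aug 2018–Dec 2018: 67,857 litres + 3,972 litres + 51,361 litres + 73,241 litres + 1,738 litres = 198,169 litres (under)
Sep 2018–Jan 2019: 3,972 litres + 51,361 litres + 73,241 litres + 1,738 litres + 1,323 litres = 131,635 litres (under)
Oct 2018–Feb 2019: 51,361 litres + 73,241 litres + 1,738 litres + 1,323 litres + 89,913 litres = 217,576 litres (over)
Nov 2018–Mar 2019: 73,241 litres + 1,738 litres + 1,323 litres + 89,913 litres + 236,691 litres = 402,906 litres (over)
6 windows exceed the threshold.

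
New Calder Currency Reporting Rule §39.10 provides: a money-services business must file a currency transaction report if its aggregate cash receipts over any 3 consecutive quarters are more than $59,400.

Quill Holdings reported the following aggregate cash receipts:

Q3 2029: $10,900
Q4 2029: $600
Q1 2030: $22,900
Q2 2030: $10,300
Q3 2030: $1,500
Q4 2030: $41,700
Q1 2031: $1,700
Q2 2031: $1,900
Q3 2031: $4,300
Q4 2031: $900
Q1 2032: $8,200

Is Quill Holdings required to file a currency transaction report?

No

Q3 2029–Q1 2030: $10,900 + $600 + $22,900 = $34,400 (under)
Q4 2029–Q2 2030: $600 + $22,900 + $10,300 = $33,800 (under)
Q1 2030–Q3 2030: $22,900 + $10,300 + $1,500 = $34,700 (under)
Q2 2030–Q4 2030: $10,300 + $1,500 + $41,700 = $53,500 (under)
Q3 2030–Q1 2031: $1,500 + $41,700 + $1,700 = $44,900 (under)
Q4 2030–Q2 2031: $41,700 + $1,700 + $1,900 = $45,300 (under)
Q1 2031–Q3 2031: $1,700 + $1,900 + $4,300 = $7,900 (under)
Q2 2031–Q4 2031: $1,900 + $4,300 + $900 = $7,100 (under)
Q3 2031–Q1 2032: $4,300 + $900 + $8,200 = $13,400 (under)
No window exceeds $59,400.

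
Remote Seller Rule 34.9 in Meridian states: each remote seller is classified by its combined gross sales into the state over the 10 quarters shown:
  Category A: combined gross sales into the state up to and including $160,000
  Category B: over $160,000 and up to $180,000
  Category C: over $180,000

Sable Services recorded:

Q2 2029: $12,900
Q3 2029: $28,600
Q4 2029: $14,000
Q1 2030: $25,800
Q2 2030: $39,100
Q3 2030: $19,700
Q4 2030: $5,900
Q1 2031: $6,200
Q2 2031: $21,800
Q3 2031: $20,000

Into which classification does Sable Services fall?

Combined gross sales into the state: $12,900 + $28,600 + $14,000 + $25,800 + $39,100 + $19,700 + $5,900 + $6,200 + $21,800 + $20,000 = $194,000.
$194,000 > $180,000, so Category C applies.

Category C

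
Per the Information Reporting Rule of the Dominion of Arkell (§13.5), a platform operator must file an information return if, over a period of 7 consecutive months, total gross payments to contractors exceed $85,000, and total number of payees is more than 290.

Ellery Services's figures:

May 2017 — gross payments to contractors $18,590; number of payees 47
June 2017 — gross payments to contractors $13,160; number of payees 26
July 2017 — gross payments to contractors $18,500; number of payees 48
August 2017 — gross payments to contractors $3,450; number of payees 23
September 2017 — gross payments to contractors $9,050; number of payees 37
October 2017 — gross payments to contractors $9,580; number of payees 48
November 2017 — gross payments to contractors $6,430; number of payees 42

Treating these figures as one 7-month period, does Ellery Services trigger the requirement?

Total gross payments to contractors: $18,590 + $13,160 + $18,500 + $3,450 + $9,050 + $9,580 + $6,430 = $78,760 (≤ $85,000).
Total number of payees: 47 + 26 + 48 + 23 + 37 + 48 + 42 = 271 (≤ 290).
The test is 'and': the rule requires both, and at least one is not exceeded.

No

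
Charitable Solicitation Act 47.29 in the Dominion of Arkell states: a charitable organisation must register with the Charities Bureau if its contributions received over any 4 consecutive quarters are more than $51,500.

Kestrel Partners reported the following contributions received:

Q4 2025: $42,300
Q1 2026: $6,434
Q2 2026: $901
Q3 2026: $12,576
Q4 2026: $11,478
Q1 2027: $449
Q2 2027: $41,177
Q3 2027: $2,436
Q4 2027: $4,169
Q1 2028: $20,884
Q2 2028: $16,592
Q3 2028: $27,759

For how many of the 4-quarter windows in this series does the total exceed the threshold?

5

Q4 2025–Q3 2026: $42,300 + $6,434 + $901 + $12,576 = $62,211 (over)
Q1 2026–Q4 2026: $6,434 + $901 + $12,576 + $11,478 = $31,389 (under)
Q2 2026–Q1 2027: $901 + $12,576 + $11,478 + $449 = $25,404 (under)
Q3 2026–Q2 2027: $12,576 + $11,478 + $449 + $41,177 = $65,680 (over)
Q4 2026–Q3 2027: $11,478 + $449 + $41,177 + $2,436 = $55,540 (over)
Q1 2027–Q4 2027: $449 + $41,177 + $2,436 + $4,169 = $48,231 (under)
Q2 2027–Q1 2028: $41,177 + $2,436 + $4,169 + $20,884 = $68,666 (over)
Q3 2027–Q2 2028: $2,436 + $4,169 + $20,884 + $16,592 = $44,081 (under)
Q4 2027–Q3 2028: $4,169 + $20,884 + $16,592 + $27,759 = $69,404 (over)
5 windows exceed the threshold.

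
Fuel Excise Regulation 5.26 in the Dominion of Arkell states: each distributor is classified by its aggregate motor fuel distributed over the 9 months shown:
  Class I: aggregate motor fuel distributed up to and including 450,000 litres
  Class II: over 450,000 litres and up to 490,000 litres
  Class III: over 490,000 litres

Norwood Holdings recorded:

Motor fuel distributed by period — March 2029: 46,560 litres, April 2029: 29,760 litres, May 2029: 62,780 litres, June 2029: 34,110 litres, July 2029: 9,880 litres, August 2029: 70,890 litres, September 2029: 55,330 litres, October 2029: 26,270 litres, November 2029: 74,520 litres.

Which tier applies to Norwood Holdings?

Aggregate motor fuel distributed: 46,560 litres + 29,760 litres + 62,780 litres + 34,110 litres + 9,880 litres + 70,890 litres + 55,330 litres + 26,270 litres + 74,520 litres = 410,100 litres.
410,100 litres ≤ 450,000 litres, so Class I applies.

Class I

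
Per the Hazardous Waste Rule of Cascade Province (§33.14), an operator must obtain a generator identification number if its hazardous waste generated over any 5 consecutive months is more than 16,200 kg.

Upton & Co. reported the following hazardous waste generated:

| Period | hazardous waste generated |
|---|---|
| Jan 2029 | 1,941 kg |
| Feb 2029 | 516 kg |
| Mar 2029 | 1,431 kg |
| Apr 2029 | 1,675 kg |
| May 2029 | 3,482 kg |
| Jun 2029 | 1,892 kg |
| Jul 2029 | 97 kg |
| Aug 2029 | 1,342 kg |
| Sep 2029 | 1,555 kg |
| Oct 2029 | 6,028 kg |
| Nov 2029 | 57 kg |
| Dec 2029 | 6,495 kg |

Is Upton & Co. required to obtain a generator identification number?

Jan 2029–May 2029: 1,941 kg + 516 kg + 1,431 kg + 1,675 kg + 3,482 kg = 9,045 kg (under)
Feb 2029–Jun 2029: 516 kg + 1,431 kg + 1,675 kg + 3,482 kg + 1,892 kg = 8,996 kg (under)
Mar 2029–Jul 2029: 1,431 kg + 1,675 kg + 3,482 kg + 1,892 kg + 97 kg = 8,577 kg (under)
Apr 2029–Aug 2029: 1,675 kg + 3,482 kg + 1,892 kg + 97 kg + 1,342 kg = 8,488 kg (under)
May 2029–Sep 2029: 3,482 kg + 1,892 kg + 97 kg + 1,342 kg + 1,555 kg = 8,368 kg (under)
Jun 2029–Oct 2029: 1,892 kg + 97 kg + 1,342 kg + 1,555 kg + 6,028 kg = 10,914 kg (under)
Jul 2029–Nov 2029: 97 kg + 1,342 kg + 1,555 kg + 6,028 kg + 57 kg = 9,079 kg (under)
Aug 2029–Dec 2029: 1,342 kg + 1,555 kg + 6,028 kg + 57 kg + 6,495 kg = 15,477 kg (under)
No window exceeds 16,200 kg.

No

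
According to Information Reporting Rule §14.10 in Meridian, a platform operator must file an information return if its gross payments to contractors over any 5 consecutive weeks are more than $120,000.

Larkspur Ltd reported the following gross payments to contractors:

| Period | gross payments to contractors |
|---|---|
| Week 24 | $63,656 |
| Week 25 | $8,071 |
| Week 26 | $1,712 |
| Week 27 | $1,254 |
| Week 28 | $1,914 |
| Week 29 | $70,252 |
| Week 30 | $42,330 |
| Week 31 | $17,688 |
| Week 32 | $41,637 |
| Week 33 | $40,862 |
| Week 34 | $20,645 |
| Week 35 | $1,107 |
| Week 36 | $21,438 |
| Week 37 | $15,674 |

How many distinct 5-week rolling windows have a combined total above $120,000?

Week 24–Week 28: $63,656 + $8,071 + $1,712 + $1,254 + $1,914 = $76,607 (under)
Week 25–Week 29: $8,071 + $1,712 + $1,254 + $1,914 + $70,252 = $83,203 (under)
Week 26–Week 30: $1,712 + $1,254 + $1,914 + $70,252 + $42,330 = $117,462 (under)
Week 27–Week 31: $1,254 + $1,914 + $70,252 + $42,330 + $17,688 = $133,438 (over)
Week 28–Week 32: $1,914 + $70,252 + $42,330 + $17,688 + $41,637 = $173,821 (over)
Week 29–Week 33: $70,252 + $42,330 + $17,688 + $41,637 + $40,862 = $212,769 (over)
Week 30–Week 34: $42,330 + $17,688 + $41,637 + $40,862 + $20,645 = $163,162 (over)
Week 31–Week 35: $17,688 + $41,637 + $40,862 + $20,645 + $1,107 = $121,939 (over)
Week 32–Week 36: $41,637 + $40,862 + $20,645 + $1,107 + $21,438 = $125,689 (over)
Week 33–Week 37: $40,862 + $20,645 + $1,107 + $21,438 + $15,674 = $99,726 (under)
6 windows exceed the threshold.

6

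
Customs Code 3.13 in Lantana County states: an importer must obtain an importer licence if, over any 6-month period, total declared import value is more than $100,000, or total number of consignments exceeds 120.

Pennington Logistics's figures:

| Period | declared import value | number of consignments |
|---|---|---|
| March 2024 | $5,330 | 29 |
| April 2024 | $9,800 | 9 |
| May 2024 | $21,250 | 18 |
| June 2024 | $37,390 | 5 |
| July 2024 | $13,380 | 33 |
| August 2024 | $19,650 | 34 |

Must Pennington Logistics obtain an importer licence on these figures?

Total declared import value: $5,330 + $9,800 + $21,250 + $37,390 + $13,380 + $19,650 = $106,800 (> $100,000).
Total number of consignments: 29 + 9 + 18 + 5 + 33 + 34 = 128 (> 120).
The test is 'or': at least one threshold is exceeded.

Yes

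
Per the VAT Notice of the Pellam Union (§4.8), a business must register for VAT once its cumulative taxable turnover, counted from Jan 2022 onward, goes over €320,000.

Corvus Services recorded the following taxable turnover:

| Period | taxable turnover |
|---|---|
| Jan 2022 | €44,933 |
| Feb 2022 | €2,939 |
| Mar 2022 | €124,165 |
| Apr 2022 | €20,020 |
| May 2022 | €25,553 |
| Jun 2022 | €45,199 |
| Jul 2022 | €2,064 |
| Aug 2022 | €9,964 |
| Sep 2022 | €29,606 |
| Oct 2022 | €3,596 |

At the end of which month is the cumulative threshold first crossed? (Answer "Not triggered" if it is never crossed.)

Not triggered

Through Jan 2022: €44,933
Through Feb 2022: €47,872
Through Mar 2022: €172,037
Through Apr 2022: €192,057
Through May 2022: €217,610
Through Jun 2022: €262,809
Through Jul 2022: €264,873
Through Aug 2022: €274,837
Through Sep 2022: €304,443
Through Oct 2022: €308,039
Final cumulative total €308,039 ≤ €320,000; the threshold is never exceeded.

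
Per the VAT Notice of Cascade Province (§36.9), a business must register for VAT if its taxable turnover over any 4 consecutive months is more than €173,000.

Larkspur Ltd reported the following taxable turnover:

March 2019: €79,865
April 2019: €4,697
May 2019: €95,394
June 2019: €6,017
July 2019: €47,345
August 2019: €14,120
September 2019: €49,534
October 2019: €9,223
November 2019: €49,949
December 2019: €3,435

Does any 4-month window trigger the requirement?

Yes

March 2019–June 2019: €79,865 + €4,697 + €95,394 + €6,017 = €185,973 (over)
April 2019–July 2019: €4,697 + €95,394 + €6,017 + €47,345 = €153,453 (under)
May 2019–August 2019: €95,394 + €6,017 + €47,345 + €14,120 = €162,876 (under)
June 2019–September 2019: €6,017 + €47,345 + €14,120 + €49,534 = €117,016 (under)
July 2019–October 2019: €47,345 + €14,120 + €49,534 + €9,223 = €120,222 (under)
August 2019–November 2019: €14,120 + €49,534 + €9,223 + €49,949 = €122,826 (under)
September 2019–December 2019: €49,534 + €9,223 + €49,949 + €3,435 = €112,141 (under)
At least one window exceeds €173,000.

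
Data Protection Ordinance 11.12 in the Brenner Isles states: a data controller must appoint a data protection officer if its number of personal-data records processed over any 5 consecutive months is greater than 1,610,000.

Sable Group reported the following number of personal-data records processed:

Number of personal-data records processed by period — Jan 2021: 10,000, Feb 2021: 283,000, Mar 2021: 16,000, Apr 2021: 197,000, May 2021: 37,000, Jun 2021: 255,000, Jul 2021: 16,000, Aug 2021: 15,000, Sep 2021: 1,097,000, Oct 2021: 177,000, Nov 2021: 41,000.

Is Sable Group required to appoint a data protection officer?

Jan 2021–May 2021: 10,000 + 283,000 + 16,000 + 197,000 + 37,000 = 543,000 (under)
Feb 2021–Jun 2021: 283,000 + 16,000 + 197,000 + 37,000 + 255,000 = 788,000 (under)
Mar 2021–Jul 2021: 16,000 + 197,000 + 37,000 + 255,000 + 16,000 = 521,000 (under)
Apr 2021–Aug 2021: 197,000 + 37,000 + 255,000 + 16,000 + 15,000 = 520,000 (under)
May 2021–Sep 2021: 37,000 + 255,000 + 16,000 + 15,000 + 1,097,000 = 1,420,000 (under)
Jun 2021–Oct 2021: 255,000 + 16,000 + 15,000 + 1,097,000 + 177,000 = 1,560,000 (under)
Jul 2021–Nov 2021: 16,000 + 15,000 + 1,097,000 + 177,000 + 41,000 = 1,346,000 (under)
No window exceeds 1,610,000.

No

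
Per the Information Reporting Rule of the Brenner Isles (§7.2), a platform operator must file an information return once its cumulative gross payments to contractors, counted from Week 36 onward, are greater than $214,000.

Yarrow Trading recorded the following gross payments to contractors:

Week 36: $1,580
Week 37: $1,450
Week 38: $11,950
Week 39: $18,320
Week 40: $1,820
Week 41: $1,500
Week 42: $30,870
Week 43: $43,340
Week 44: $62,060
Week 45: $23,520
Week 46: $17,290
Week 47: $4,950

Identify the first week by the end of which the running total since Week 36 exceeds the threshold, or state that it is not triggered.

Week 47

Through Week 36: $1,580
Through Week 37: $3,030
Through Week 38: $14,980
Through Week 39: $33,300
Through Week 40: $35,120
Through Week 41: $36,620
Through Week 42: $67,490
Through Week 43: $110,830
Through Week 44: $172,890
Through Week 45: $196,410
Through Week 46: $213,700
Through Week 47: $218,650 ← exceeds threshold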